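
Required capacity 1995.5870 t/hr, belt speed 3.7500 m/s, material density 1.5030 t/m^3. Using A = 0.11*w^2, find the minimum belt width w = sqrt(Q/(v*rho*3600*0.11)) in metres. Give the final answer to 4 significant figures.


A_req = 1995.5870 / (3.7500 * 1.5030 * 3600) = 0.0983508 m^2
w = sqrt(0.0983508 / 0.11)
w = 0.9456 m


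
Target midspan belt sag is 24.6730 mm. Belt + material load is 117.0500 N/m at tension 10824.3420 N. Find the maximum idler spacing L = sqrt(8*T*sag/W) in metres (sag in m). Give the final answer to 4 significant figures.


sag = 24.6730/1000 = 0.024673 m
L = sqrt(8 * 10824.3420 * 0.024673 / 117.0500)
L = 4.272 m


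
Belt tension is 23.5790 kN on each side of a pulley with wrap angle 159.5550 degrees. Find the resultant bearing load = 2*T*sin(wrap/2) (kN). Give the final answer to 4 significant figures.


F = 2 * 23.5790 * sin(159.5550/2 deg)
F = 46.41 kN


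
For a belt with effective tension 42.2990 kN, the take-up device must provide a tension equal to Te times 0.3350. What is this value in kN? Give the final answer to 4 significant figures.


T_tu = 42.2990 * 0.3350
T_tu = 14.17 kN


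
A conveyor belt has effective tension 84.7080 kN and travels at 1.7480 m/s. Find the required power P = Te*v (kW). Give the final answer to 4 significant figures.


P = Te * v = 84.7080 * 1.7480
P = 148.1 kW


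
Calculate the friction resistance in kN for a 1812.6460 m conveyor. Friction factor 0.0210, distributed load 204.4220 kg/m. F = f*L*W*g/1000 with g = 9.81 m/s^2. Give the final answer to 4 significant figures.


F = 0.0210 * 1812.6460 * 204.4220 * 9.81 / 1000
F = 76.34 kN


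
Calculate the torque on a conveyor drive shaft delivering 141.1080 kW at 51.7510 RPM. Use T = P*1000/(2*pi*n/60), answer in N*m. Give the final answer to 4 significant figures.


omega = 2*pi*51.7510/60 = 5.41935 rad/s
T = 141.1080*1000 / 5.41935
T = 26040 N*m


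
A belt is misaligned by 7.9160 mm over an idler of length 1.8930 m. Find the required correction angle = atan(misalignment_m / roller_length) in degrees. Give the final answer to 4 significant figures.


misalign_m = 7.9160 / 1000 = 0.007916 m
angle = atan(0.007916 / 1.8930)
angle = 0.2396 deg


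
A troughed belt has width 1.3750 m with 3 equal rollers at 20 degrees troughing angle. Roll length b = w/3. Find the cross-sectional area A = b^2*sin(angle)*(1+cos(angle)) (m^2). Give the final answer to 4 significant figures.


b = 1.3750/3 = 0.458333 m
A = 0.458333^2 * sin(20 deg) * (1 + cos(20 deg))
A = 0.1394 m^2


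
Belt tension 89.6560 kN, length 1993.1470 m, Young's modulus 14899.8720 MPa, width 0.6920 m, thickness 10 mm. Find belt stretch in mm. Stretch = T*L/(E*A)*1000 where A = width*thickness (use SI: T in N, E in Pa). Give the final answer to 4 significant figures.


A = 0.6920 * 0.01 = 0.00692 m^2
Stretch = 89.6560*1000 * 1993.1470 / (14899.8720e6 * 0.00692) * 1000
Stretch = 1733 mm


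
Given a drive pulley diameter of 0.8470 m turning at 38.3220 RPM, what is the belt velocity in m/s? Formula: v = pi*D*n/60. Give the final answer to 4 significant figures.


v = pi * 0.8470 * 38.3220 / 60
v = 1.700 m/s


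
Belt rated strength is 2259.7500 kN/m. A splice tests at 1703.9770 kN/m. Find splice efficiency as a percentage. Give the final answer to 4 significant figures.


Eff = 1703.9770 / 2259.7500 * 100
Eff = 75.41 %


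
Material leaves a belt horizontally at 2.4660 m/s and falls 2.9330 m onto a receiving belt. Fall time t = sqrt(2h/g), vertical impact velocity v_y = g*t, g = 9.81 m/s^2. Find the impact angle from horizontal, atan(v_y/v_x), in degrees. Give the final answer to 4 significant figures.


t = sqrt(2*2.9330/9.81) = 0.77328 s
v_y = 9.81 * 0.77328 = 7.58588 m/s
angle = atan(7.58588 / 2.4660) = 71.99 deg


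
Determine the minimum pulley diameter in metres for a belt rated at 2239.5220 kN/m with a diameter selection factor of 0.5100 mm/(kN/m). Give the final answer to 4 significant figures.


D = 2239.5220 * 0.5100 / 1000
D = 1.142 m


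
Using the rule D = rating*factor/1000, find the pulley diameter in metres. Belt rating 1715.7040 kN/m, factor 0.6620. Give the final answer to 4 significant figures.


D = 1715.7040 * 0.6620 / 1000
D = 1.136 m


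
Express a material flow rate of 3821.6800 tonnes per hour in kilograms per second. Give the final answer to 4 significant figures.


m_dot = 3821.6800 * 1000 / 3600
m_dot = 1062 kg/s


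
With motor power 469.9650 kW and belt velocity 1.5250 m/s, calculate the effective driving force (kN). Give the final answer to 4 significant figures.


Te = P / v = 469.9650 / 1.5250
Te = 308.2 kN


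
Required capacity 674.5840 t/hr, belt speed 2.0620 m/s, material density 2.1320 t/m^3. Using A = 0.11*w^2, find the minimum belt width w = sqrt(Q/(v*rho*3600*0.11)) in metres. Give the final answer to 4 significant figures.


A_req = 674.5840 / (2.0620 * 2.1320 * 3600) = 0.0426243 m^2
w = sqrt(0.0426243 / 0.11)
w = 0.6225 m


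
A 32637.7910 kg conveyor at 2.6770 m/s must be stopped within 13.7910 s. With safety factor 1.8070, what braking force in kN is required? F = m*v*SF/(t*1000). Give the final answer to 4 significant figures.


F = 32637.7910 * 2.6770 / 13.7910 * 1.8070 / 1000
F = 11.45 kN


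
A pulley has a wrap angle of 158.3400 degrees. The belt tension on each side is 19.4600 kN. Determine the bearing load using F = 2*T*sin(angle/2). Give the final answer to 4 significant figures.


F = 2 * 19.4600 * sin(158.3400/2 deg)
F = 38.23 kN


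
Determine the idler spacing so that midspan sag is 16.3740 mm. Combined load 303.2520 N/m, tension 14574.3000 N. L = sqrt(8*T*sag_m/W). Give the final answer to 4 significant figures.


sag = 16.3740/1000 = 0.016374 m
L = sqrt(8 * 14574.3000 * 0.016374 / 303.2520)
L = 2.509 m


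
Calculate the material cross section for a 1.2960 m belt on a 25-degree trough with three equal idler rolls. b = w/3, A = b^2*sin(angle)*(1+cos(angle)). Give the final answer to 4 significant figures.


b = 1.2960/3 = 0.432 m
A = 0.432^2 * sin(25 deg) * (1 + cos(25 deg))
A = 0.1504 m^2


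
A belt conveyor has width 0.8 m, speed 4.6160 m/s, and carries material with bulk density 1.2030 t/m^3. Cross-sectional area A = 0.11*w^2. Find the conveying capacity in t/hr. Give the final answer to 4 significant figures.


A = 0.11 * 0.8^2 = 0.0704 m^2
C = 0.0704 * 4.6160 * 1.2030 * 3600
C = 1407 t/hr


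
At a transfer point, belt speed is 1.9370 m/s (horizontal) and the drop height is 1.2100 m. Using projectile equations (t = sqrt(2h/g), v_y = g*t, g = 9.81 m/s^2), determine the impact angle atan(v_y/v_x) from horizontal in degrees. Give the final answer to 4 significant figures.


t = sqrt(2*1.2100/9.81) = 0.496676 s
v_y = 9.81 * 0.496676 = 4.87239 m/s
angle = atan(4.87239 / 1.9370) = 68.32 deg


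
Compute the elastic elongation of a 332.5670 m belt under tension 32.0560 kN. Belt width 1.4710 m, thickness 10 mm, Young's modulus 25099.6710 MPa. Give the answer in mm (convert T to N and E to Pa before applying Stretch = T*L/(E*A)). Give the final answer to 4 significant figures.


A = 1.4710 * 0.01 = 0.01471 m^2
Stretch = 32.0560*1000 * 332.5670 / (25099.6710e6 * 0.01471) * 1000
Stretch = 28.87 mm


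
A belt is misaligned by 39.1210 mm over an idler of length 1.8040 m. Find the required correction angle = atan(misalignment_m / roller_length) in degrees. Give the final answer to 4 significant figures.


misalign_m = 39.1210 / 1000 = 0.039121 m
angle = atan(0.039121 / 1.8040)
angle = 1.242 deg


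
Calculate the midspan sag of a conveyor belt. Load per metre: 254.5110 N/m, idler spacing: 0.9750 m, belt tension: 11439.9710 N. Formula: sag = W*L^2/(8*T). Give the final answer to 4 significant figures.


sag = 254.5110 * 0.9750^2 / (8 * 11439.9710)
sag = 0.002644 m


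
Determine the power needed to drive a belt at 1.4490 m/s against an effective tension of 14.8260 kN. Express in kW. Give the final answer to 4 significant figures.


P = Te * v = 14.8260 * 1.4490
P = 21.48 kW


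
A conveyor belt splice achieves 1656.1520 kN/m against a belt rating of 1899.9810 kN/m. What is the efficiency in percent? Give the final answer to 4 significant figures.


Eff = 1656.1520 / 1899.9810 * 100
Eff = 87.17 %


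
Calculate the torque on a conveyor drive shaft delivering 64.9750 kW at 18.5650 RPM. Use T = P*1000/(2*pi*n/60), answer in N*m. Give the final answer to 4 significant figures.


omega = 2*pi*18.5650/60 = 1.94412 rad/s
T = 64.9750*1000 / 1.94412
T = 33420 N*m


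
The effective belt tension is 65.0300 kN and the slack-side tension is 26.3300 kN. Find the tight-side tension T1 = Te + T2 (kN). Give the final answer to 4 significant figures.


T1 = Te + T2 = 65.0300 + 26.3300
T1 = 91.36 kN


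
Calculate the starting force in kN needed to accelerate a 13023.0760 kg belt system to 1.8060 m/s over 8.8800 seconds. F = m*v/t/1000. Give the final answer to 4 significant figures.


F = 13023.0760 * 1.8060 / 8.8800 / 1000
F = 2.649 kN


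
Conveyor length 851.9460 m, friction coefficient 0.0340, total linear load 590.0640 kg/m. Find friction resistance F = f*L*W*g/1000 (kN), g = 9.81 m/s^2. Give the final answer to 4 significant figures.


F = 0.0340 * 851.9460 * 590.0640 * 9.81 / 1000
F = 167.7 kN


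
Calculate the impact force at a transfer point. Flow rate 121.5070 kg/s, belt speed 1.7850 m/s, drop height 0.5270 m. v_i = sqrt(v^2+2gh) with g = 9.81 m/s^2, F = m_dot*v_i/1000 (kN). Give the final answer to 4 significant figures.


v_i = sqrt(1.7850^2 + 2*9.81*0.5270) = 3.67777 m/s
F = 121.5070 * 3.67777 / 1000
F = 0.4469 kN


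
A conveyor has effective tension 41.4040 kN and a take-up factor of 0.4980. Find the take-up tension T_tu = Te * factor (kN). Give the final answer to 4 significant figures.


T_tu = 41.4040 * 0.4980
T_tu = 20.62 kN


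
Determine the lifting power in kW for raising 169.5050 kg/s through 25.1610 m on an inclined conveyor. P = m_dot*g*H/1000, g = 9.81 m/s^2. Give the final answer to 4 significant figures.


P = 169.5050 * 9.81 * 25.1610 / 1000
P = 41.84 kW


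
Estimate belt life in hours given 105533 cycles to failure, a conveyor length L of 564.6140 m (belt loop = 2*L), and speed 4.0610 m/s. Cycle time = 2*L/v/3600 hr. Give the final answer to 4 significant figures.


cycle_time = 2 * 564.6140 / 4.0610 / 3600 = 0.0772407 hr
life = 105533 * 0.0772407 = 8151 hours


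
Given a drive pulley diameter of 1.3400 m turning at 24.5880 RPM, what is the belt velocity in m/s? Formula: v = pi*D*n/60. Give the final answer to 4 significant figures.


v = pi * 1.3400 * 24.5880 / 60
v = 1.725 m/s


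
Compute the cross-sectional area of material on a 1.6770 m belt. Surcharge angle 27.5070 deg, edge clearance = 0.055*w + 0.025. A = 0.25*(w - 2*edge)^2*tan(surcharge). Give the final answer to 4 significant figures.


edge = 0.055*1.6770 + 0.025 = 0.117235 m
ew = 1.6770 - 2*0.117235 = 1.44253 m
A = 0.25 * 1.44253^2 * tan(27.5070 deg)
A = 0.2709 m^2


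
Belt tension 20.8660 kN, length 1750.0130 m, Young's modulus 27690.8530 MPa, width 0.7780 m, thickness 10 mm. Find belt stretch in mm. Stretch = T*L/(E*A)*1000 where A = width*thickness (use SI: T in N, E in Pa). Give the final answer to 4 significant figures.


A = 0.7780 * 0.01 = 0.00778 m^2
Stretch = 20.8660*1000 * 1750.0130 / (27690.8530e6 * 0.00778) * 1000
Stretch = 169.5 mm


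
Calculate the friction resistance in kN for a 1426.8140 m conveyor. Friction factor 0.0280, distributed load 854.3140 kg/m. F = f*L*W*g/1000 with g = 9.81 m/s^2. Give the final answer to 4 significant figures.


F = 0.0280 * 1426.8140 * 854.3140 * 9.81 / 1000
F = 334.8 kN


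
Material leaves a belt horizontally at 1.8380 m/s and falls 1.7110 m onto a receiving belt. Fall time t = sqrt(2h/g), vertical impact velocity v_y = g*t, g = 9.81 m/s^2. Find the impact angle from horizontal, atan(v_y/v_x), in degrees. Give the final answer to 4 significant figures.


t = sqrt(2*1.7110/9.81) = 0.590616 s
v_y = 9.81 * 0.590616 = 5.79394 m/s
angle = atan(5.79394 / 1.8380) = 72.40 deg


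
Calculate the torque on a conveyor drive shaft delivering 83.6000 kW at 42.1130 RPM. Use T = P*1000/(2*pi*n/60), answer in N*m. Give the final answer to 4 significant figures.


omega = 2*pi*42.1130/60 = 4.41006 rad/s
T = 83.6000*1000 / 4.41006
T = 18960 N*m


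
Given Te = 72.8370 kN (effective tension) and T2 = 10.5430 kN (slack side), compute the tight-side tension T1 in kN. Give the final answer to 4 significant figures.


T1 = Te + T2 = 72.8370 + 10.5430
T1 = 83.38 kN


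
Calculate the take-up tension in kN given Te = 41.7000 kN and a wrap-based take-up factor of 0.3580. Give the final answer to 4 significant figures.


T_tu = 41.7000 * 0.3580
T_tu = 14.93 kN


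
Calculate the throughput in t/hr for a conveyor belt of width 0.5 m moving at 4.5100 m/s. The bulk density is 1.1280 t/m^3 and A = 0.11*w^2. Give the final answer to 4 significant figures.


A = 0.11 * 0.5^2 = 0.0275 m^2
C = 0.0275 * 4.5100 * 1.1280 * 3600
C = 503.6 t/hr


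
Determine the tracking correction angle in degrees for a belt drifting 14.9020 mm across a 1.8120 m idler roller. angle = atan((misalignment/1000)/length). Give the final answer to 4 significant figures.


misalign_m = 14.9020 / 1000 = 0.014902 m
angle = atan(0.014902 / 1.8120)
angle = 0.4712 deg


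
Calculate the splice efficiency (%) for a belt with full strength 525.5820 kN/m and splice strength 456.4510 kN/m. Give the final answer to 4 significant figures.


Eff = 456.4510 / 525.5820 * 100
Eff = 86.85 %


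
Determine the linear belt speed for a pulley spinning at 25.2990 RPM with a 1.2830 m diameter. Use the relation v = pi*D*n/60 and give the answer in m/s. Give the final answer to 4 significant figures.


v = pi * 1.2830 * 25.2990 / 60
v = 1.700 m/s


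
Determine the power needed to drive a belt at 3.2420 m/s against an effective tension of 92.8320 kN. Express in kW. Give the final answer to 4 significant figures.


P = Te * v = 92.8320 * 3.2420
P = 301.0 kW


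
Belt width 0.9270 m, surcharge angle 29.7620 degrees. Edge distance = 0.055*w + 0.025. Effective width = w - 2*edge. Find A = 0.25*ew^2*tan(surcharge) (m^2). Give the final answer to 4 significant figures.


edge = 0.055*0.9270 + 0.025 = 0.075985 m
ew = 0.9270 - 2*0.075985 = 0.77503 m
A = 0.25 * 0.77503^2 * tan(29.7620 deg)
A = 0.08587 m^2


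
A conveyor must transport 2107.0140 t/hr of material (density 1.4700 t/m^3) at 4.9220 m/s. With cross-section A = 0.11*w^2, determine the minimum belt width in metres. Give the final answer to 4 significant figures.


A_req = 2107.0140 / (4.9220 * 1.4700 * 3600) = 0.0808921 m^2
w = sqrt(0.0808921 / 0.11)
w = 0.8575 m


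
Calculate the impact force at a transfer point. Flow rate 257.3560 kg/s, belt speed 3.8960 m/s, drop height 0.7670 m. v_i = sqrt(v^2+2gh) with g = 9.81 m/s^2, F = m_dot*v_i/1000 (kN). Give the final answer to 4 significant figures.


v_i = sqrt(3.8960^2 + 2*9.81*0.7670) = 5.49794 m/s
F = 257.3560 * 5.49794 / 1000
F = 1.415 kN


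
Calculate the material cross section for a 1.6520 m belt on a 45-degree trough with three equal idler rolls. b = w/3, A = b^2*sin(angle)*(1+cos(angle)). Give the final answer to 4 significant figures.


b = 1.6520/3 = 0.550667 m
A = 0.550667^2 * sin(45 deg) * (1 + cos(45 deg))
A = 0.3660 m^2


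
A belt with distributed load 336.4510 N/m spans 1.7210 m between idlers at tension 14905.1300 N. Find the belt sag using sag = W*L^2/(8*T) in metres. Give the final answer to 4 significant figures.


sag = 336.4510 * 1.7210^2 / (8 * 14905.1300)
sag = 0.008357 m


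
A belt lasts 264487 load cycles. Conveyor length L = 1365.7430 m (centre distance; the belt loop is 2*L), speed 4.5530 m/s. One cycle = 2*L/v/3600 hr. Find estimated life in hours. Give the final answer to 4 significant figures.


cycle_time = 2 * 1365.7430 / 4.5530 / 3600 = 0.166648 hr
life = 264487 * 0.166648 = 44080 hours


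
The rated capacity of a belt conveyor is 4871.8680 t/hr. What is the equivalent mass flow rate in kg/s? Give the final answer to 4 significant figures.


m_dot = 4871.8680 * 1000 / 3600
m_dot = 1353 kg/s


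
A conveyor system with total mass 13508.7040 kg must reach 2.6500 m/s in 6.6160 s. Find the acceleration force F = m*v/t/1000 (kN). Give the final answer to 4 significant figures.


F = 13508.7040 * 2.6500 / 6.6160 / 1000
F = 5.411 kN


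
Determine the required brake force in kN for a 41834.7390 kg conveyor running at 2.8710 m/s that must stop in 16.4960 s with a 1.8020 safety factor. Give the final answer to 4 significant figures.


F = 41834.7390 * 2.8710 / 16.4960 * 1.8020 / 1000
F = 13.12 kN


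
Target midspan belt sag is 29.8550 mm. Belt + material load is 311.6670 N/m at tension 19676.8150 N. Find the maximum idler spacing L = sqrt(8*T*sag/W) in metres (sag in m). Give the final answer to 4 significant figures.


sag = 29.8550/1000 = 0.029855 m
L = sqrt(8 * 19676.8150 * 0.029855 / 311.6670)
L = 3.883 m


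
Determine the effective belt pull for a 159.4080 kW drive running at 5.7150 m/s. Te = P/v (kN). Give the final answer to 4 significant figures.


Te = P / v = 159.4080 / 5.7150
Te = 27.89 kN


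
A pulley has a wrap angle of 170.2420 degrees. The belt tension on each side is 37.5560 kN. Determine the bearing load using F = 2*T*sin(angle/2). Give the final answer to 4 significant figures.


F = 2 * 37.5560 * sin(170.2420/2 deg)
F = 74.84 kN


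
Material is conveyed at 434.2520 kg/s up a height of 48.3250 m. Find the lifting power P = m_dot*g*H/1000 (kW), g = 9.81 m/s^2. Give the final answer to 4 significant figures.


P = 434.2520 * 9.81 * 48.3250 / 1000
P = 205.9 kW


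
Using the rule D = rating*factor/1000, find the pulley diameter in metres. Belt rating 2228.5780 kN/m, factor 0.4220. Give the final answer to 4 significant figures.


D = 2228.5780 * 0.4220 / 1000
D = 0.9405 m


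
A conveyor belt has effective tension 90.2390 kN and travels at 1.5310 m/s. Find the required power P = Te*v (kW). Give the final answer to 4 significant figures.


P = Te * v = 90.2390 * 1.5310
P = 138.2 kW


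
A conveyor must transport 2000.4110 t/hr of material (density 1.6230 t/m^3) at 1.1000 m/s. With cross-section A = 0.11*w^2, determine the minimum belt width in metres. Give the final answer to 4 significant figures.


A_req = 2000.4110 / (1.1000 * 1.6230 * 3600) = 0.311247 m^2
w = sqrt(0.311247 / 0.11)
w = 1.682 m


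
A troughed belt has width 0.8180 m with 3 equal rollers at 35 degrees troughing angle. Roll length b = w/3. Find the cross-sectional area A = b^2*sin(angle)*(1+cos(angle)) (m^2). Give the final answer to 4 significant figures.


b = 0.8180/3 = 0.272667 m
A = 0.272667^2 * sin(35 deg) * (1 + cos(35 deg))
A = 0.07758 m^2


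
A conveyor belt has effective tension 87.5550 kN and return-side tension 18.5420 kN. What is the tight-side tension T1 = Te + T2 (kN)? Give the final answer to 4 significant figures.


T1 = Te + T2 = 87.5550 + 18.5420
T1 = 106.1 kN


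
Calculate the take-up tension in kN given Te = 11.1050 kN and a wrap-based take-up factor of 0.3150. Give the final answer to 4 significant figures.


T_tu = 11.1050 * 0.3150
T_tu = 3.498 kN


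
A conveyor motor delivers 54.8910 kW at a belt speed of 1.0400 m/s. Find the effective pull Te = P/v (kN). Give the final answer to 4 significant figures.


Te = P / v = 54.8910 / 1.0400
Te = 52.78 kN


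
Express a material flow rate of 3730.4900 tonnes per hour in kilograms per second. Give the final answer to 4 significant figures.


m_dot = 3730.4900 * 1000 / 3600
m_dot = 1036 kg/s


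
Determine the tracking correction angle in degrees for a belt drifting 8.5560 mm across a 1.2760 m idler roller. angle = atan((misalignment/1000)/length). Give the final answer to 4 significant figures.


misalign_m = 8.5560 / 1000 = 0.008556 m
angle = atan(0.008556 / 1.2760)
angle = 0.3842 deg


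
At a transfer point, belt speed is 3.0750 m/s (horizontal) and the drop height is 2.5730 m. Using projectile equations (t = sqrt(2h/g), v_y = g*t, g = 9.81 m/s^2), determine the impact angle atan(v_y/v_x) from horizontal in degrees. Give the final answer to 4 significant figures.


t = sqrt(2*2.5730/9.81) = 0.72427 s
v_y = 9.81 * 0.72427 = 7.10509 m/s
angle = atan(7.10509 / 3.0750) = 66.60 deg


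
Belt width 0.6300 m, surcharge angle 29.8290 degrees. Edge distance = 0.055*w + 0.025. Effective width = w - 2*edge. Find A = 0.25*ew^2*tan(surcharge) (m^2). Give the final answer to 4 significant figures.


edge = 0.055*0.6300 + 0.025 = 0.05965 m
ew = 0.6300 - 2*0.05965 = 0.5107 m
A = 0.25 * 0.5107^2 * tan(29.8290 deg)
A = 0.03739 m^2


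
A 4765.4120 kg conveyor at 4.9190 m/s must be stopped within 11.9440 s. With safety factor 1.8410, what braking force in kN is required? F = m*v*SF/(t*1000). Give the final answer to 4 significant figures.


F = 4765.4120 * 4.9190 / 11.9440 * 1.8410 / 1000
F = 3.613 kN


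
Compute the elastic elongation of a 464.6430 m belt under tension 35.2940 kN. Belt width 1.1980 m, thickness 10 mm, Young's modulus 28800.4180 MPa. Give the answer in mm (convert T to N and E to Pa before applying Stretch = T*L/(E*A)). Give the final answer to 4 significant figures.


A = 1.1980 * 0.01 = 0.01198 m^2
Stretch = 35.2940*1000 * 464.6430 / (28800.4180e6 * 0.01198) * 1000
Stretch = 47.53 mm


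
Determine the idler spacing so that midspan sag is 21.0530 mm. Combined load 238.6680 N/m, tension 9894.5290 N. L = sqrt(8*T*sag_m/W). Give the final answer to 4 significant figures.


sag = 21.0530/1000 = 0.021053 m
L = sqrt(8 * 9894.5290 * 0.021053 / 238.6680)
L = 2.642 m


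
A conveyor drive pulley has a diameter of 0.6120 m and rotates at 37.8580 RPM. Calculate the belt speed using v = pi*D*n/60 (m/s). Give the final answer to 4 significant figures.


v = pi * 0.6120 * 37.8580 / 60
v = 1.213 m/s


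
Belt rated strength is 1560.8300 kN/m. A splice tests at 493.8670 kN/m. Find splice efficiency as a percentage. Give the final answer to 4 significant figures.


Eff = 493.8670 / 1560.8300 * 100
Eff = 31.64 %


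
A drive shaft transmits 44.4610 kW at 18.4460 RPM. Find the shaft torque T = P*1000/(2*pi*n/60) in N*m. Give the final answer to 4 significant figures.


omega = 2*pi*18.4460/60 = 1.93166 rad/s
T = 44.4610*1000 / 1.93166
T = 23020 N*m


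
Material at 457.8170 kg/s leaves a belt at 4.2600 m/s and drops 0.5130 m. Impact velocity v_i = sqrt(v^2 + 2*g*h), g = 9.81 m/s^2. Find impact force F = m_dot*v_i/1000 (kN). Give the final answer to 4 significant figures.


v_i = sqrt(4.2600^2 + 2*9.81*0.5130) = 5.31156 m/s
F = 457.8170 * 5.31156 / 1000
F = 2.432 kN


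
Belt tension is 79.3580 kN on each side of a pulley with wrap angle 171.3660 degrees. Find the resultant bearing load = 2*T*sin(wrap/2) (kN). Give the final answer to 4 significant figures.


F = 2 * 79.3580 * sin(171.3660/2 deg)
F = 158.3 kN


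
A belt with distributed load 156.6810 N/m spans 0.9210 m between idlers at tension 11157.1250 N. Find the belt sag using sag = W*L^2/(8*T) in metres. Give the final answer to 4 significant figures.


sag = 156.6810 * 0.9210^2 / (8 * 11157.1250)
sag = 0.001489 m


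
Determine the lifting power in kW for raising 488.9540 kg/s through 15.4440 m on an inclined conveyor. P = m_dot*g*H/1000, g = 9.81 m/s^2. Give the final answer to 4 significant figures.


P = 488.9540 * 9.81 * 15.4440 / 1000
P = 74.08 kW


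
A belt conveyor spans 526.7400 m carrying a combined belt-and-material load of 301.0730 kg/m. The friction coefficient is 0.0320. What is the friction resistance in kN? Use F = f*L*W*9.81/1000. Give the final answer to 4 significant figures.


F = 0.0320 * 526.7400 * 301.0730 * 9.81 / 1000
F = 49.78 kN


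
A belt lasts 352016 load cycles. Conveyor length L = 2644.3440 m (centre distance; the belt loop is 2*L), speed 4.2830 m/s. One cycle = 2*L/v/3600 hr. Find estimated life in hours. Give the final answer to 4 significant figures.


cycle_time = 2 * 2644.3440 / 4.2830 / 3600 = 0.343003 hr
life = 352016 * 0.343003 = 120700 hours


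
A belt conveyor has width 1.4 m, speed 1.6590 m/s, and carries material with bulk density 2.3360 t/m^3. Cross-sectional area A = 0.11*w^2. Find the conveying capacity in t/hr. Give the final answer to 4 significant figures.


A = 0.11 * 1.4^2 = 0.2156 m^2
C = 0.2156 * 1.6590 * 2.3360 * 3600
C = 3008 t/hr


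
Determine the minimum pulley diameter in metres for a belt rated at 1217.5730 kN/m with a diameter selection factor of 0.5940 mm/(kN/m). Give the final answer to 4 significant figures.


D = 1217.5730 * 0.5940 / 1000
D = 0.7232 m


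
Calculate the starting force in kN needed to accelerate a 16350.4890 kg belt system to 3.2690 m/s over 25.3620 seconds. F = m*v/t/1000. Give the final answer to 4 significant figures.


F = 16350.4890 * 3.2690 / 25.3620 / 1000
F = 2.107 kN


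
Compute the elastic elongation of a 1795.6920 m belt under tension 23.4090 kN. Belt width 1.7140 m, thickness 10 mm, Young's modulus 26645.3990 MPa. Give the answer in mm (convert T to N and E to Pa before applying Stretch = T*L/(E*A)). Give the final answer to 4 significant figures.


A = 1.7140 * 0.01 = 0.01714 m^2
Stretch = 23.4090*1000 * 1795.6920 / (26645.3990e6 * 0.01714) * 1000
Stretch = 92.04 mm


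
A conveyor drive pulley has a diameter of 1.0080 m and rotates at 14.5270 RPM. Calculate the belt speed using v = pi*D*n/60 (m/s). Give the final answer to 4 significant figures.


v = pi * 1.0080 * 14.5270 / 60
v = 0.7667 m/s


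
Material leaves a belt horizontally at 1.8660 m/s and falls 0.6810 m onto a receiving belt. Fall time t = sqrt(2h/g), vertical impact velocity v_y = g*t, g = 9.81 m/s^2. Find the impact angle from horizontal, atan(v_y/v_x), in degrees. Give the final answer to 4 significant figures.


t = sqrt(2*0.6810/9.81) = 0.37261 s
v_y = 9.81 * 0.37261 = 3.6553 m/s
angle = atan(3.6553 / 1.8660) = 62.96 deg


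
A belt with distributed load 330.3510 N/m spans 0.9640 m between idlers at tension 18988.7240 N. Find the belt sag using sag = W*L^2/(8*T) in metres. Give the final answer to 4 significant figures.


sag = 330.3510 * 0.9640^2 / (8 * 18988.7240)
sag = 0.002021 m


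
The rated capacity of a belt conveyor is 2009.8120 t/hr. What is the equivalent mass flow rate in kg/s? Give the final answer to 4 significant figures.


m_dot = 2009.8120 * 1000 / 3600
m_dot = 558.3 kg/s


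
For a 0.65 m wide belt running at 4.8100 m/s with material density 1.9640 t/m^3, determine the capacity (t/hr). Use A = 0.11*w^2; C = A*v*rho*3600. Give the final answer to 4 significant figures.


A = 0.11 * 0.65^2 = 0.046475 m^2
C = 0.046475 * 4.8100 * 1.9640 * 3600
C = 1581 t/hr


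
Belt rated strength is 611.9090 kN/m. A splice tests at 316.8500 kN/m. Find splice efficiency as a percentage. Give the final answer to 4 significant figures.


Eff = 316.8500 / 611.9090 * 100
Eff = 51.78 %


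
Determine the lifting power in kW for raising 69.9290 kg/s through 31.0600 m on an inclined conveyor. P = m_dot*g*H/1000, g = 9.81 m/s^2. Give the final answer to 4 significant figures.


P = 69.9290 * 9.81 * 31.0600 / 1000
P = 21.31 kW


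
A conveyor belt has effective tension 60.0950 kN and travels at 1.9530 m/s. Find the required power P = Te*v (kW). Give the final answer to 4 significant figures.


P = Te * v = 60.0950 * 1.9530
P = 117.4 kW


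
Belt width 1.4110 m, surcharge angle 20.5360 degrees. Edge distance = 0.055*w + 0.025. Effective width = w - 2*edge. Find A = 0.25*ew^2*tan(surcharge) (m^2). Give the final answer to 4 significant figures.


edge = 0.055*1.4110 + 0.025 = 0.102605 m
ew = 1.4110 - 2*0.102605 = 1.20579 m
A = 0.25 * 1.20579^2 * tan(20.5360 deg)
A = 0.1362 m^2


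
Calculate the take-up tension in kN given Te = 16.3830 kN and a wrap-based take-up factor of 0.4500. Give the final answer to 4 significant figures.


T_tu = 16.3830 * 0.4500
T_tu = 7.372 kN


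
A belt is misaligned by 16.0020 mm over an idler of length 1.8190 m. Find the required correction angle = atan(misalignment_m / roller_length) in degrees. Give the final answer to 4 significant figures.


misalign_m = 16.0020 / 1000 = 0.016002 m
angle = atan(0.016002 / 1.8190)
angle = 0.5040 deg


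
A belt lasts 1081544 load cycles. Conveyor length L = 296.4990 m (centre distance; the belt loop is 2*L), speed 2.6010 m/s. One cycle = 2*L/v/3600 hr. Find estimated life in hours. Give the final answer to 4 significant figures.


cycle_time = 2 * 296.4990 / 2.6010 / 3600 = 0.0633301 hr
life = 1081544 * 0.0633301 = 68490 hours


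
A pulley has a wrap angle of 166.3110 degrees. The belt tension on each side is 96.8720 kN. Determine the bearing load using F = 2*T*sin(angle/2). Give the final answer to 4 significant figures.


F = 2 * 96.8720 * sin(166.3110/2 deg)
F = 192.4 kN


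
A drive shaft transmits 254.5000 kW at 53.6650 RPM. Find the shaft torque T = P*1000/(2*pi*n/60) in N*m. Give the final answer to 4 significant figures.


omega = 2*pi*53.6650/60 = 5.61979 rad/s
T = 254.5000*1000 / 5.61979
T = 45290 N*m


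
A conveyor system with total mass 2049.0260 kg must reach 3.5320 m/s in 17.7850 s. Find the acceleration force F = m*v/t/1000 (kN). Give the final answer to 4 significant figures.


F = 2049.0260 * 3.5320 / 17.7850 / 1000
F = 0.4069 kN


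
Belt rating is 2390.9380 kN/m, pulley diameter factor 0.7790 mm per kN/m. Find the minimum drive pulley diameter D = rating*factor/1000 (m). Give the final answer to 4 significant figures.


D = 2390.9380 * 0.7790 / 1000
D = 1.863 m


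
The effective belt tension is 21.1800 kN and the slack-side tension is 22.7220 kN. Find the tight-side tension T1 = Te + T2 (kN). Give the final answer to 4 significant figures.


T1 = Te + T2 = 21.1800 + 22.7220
T1 = 43.90 kN


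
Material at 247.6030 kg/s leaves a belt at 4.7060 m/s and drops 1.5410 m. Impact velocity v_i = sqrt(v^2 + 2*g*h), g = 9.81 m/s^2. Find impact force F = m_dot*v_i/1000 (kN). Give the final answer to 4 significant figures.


v_i = sqrt(4.7060^2 + 2*9.81*1.5410) = 7.23746 m/s
F = 247.6030 * 7.23746 / 1000
F = 1.792 kN


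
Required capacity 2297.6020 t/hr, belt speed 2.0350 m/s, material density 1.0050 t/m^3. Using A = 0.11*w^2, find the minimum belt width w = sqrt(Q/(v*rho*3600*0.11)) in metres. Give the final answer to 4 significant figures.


A_req = 2297.6020 / (2.0350 * 1.0050 * 3600) = 0.312063 m^2
w = sqrt(0.312063 / 0.11)
w = 1.684 m


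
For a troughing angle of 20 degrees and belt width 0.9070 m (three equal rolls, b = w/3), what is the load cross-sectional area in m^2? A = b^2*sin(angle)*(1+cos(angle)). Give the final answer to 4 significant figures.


b = 0.9070/3 = 0.302333 m
A = 0.302333^2 * sin(20 deg) * (1 + cos(20 deg))
A = 0.06064 m^2


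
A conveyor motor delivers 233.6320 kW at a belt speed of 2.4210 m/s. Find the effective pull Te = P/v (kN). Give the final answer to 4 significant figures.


Te = P / v = 233.6320 / 2.4210
Te = 96.50 kN


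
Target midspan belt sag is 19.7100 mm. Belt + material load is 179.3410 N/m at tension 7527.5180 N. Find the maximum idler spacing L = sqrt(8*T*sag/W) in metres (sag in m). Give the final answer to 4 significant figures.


sag = 19.7100/1000 = 0.019710 m
L = sqrt(8 * 7527.5180 * 0.019710 / 179.3410)
L = 2.573 m


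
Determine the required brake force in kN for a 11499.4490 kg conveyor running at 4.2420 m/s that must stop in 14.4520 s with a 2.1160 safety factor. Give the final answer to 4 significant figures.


F = 11499.4490 * 4.2420 / 14.4520 * 2.1160 / 1000
F = 7.142 kN


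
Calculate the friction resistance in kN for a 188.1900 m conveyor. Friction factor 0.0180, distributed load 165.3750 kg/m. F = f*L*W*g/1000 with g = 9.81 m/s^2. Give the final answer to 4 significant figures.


F = 0.0180 * 188.1900 * 165.3750 * 9.81 / 1000
F = 5.496 kN


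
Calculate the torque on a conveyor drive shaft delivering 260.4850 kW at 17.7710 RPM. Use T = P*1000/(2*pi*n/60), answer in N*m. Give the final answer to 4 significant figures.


omega = 2*pi*17.7710/60 = 1.86097 rad/s
T = 260.4850*1000 / 1.86097
T = 140000 N*m


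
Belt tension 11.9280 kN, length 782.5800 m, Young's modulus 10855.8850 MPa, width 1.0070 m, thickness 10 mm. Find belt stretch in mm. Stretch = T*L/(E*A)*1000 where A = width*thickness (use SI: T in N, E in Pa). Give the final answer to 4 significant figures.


A = 1.0070 * 0.01 = 0.01007 m^2
Stretch = 11.9280*1000 * 782.5800 / (10855.8850e6 * 0.01007) * 1000
Stretch = 85.39 mm


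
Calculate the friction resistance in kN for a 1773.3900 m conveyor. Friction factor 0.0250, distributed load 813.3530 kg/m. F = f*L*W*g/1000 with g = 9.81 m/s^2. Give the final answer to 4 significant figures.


F = 0.0250 * 1773.3900 * 813.3530 * 9.81 / 1000
F = 353.7 kN


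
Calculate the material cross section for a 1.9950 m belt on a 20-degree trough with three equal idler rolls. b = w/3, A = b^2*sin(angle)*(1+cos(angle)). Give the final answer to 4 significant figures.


b = 1.9950/3 = 0.665 m
A = 0.665^2 * sin(20 deg) * (1 + cos(20 deg))
A = 0.2934 m^2


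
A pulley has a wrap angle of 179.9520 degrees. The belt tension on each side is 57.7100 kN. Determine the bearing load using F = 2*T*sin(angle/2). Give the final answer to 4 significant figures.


F = 2 * 57.7100 * sin(179.9520/2 deg)
F = 115.4 kN


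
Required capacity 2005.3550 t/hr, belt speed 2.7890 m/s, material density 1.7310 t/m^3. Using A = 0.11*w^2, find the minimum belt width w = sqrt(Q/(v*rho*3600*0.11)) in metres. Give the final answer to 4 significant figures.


A_req = 2005.3550 / (2.7890 * 1.7310 * 3600) = 0.115383 m^2
w = sqrt(0.115383 / 0.11)
w = 1.024 m


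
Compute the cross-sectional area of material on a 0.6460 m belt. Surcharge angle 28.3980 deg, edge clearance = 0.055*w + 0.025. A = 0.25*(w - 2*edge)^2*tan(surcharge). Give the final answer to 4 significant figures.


edge = 0.055*0.6460 + 0.025 = 0.06053 m
ew = 0.6460 - 2*0.06053 = 0.52494 m
A = 0.25 * 0.52494^2 * tan(28.3980 deg)
A = 0.03725 m^2


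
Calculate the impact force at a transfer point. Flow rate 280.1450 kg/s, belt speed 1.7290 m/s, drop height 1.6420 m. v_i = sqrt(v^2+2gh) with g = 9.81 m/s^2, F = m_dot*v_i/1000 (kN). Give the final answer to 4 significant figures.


v_i = sqrt(1.7290^2 + 2*9.81*1.6420) = 5.93342 m/s
F = 280.1450 * 5.93342 / 1000
F = 1.662 kN


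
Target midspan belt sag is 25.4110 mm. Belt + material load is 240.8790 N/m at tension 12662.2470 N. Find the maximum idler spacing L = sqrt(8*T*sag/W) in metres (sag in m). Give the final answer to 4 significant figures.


sag = 25.4110/1000 = 0.025411 m
L = sqrt(8 * 12662.2470 * 0.025411 / 240.8790)
L = 3.269 m


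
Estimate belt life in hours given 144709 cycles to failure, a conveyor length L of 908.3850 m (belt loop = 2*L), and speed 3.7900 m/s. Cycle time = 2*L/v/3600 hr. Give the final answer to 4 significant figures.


cycle_time = 2 * 908.3850 / 3.7900 / 3600 = 0.133155 hr
life = 144709 * 0.133155 = 19270 hours


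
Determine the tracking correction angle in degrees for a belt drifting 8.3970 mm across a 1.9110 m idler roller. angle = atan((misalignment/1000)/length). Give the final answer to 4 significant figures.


misalign_m = 8.3970 / 1000 = 0.008397 m
angle = atan(0.008397 / 1.9110)
angle = 0.2518 deg


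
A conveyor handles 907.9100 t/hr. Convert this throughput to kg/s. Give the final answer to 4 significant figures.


m_dot = 907.9100 * 1000 / 3600
m_dot = 252.2 kg/s


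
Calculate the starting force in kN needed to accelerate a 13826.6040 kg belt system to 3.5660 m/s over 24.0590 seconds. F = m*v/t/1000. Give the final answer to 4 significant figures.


F = 13826.6040 * 3.5660 / 24.0590 / 1000
F = 2.049 kN


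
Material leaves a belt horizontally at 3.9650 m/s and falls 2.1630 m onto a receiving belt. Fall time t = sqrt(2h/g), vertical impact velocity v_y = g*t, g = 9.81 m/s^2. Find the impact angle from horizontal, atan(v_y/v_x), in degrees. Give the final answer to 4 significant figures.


t = sqrt(2*2.1630/9.81) = 0.664062 s
v_y = 9.81 * 0.664062 = 6.51445 m/s
angle = atan(6.51445 / 3.9650) = 58.67 deg


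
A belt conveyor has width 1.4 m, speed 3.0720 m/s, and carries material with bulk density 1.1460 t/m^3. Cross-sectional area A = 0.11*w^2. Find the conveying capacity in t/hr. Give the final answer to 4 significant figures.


A = 0.11 * 1.4^2 = 0.2156 m^2
C = 0.2156 * 3.0720 * 1.1460 * 3600
C = 2732 t/hr


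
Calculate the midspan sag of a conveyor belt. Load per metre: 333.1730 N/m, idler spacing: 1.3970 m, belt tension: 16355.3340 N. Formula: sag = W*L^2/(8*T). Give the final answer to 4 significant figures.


sag = 333.1730 * 1.3970^2 / (8 * 16355.3340)
sag = 0.004970 m


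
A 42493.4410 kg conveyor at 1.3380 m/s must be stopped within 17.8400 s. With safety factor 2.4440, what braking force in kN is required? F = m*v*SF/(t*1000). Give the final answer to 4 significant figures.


F = 42493.4410 * 1.3380 / 17.8400 * 2.4440 / 1000
F = 7.789 kN


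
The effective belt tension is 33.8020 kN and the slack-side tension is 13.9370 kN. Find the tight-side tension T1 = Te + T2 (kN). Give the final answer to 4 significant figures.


T1 = Te + T2 = 33.8020 + 13.9370
T1 = 47.74 kN


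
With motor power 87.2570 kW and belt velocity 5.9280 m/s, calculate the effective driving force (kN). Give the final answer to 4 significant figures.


Te = P / v = 87.2570 / 5.9280
Te = 14.72 kN


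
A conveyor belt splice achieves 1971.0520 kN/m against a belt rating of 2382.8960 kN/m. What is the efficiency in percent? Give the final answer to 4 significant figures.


Eff = 1971.0520 / 2382.8960 * 100
Eff = 82.72 %


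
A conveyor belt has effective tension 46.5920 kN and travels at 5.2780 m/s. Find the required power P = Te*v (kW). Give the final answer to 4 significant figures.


P = Te * v = 46.5920 * 5.2780
P = 245.9 kW


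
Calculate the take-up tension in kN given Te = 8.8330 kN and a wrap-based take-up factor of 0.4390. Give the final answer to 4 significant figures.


T_tu = 8.8330 * 0.4390
T_tu = 3.878 kN


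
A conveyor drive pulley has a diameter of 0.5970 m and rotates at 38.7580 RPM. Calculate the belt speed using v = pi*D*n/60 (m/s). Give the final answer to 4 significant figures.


v = pi * 0.5970 * 38.7580 / 60
v = 1.212 m/s


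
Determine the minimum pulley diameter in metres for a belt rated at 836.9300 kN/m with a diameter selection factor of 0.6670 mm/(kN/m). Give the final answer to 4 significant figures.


D = 836.9300 * 0.6670 / 1000
D = 0.5582 m


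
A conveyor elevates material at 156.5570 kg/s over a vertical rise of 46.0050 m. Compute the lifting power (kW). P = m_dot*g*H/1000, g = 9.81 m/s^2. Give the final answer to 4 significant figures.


P = 156.5570 * 9.81 * 46.0050 / 1000
P = 70.66 kW


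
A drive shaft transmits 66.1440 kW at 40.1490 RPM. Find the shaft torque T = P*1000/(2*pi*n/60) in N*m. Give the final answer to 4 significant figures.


omega = 2*pi*40.1490/60 = 4.20439 rad/s
T = 66.1440*1000 / 4.20439
T = 15730 N*m


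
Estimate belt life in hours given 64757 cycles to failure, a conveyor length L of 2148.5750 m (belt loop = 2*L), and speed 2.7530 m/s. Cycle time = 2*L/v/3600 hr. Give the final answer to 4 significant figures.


cycle_time = 2 * 2148.5750 / 2.7530 / 3600 = 0.433583 hr
life = 64757 * 0.433583 = 28080 hours


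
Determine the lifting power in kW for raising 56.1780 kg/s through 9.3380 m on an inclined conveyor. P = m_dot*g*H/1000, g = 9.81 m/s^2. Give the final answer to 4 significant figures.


P = 56.1780 * 9.81 * 9.3380 / 1000
P = 5.146 kW
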